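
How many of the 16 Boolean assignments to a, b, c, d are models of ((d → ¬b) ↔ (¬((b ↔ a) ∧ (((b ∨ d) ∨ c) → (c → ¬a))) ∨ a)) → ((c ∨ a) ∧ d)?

10

Initial set: {(((d → ¬b) ↔ (¬((b ↔ a) ∧ (((b ∨ d) ∨ c) → (c → ¬a))) ∨ a)) → ((c ∨ a) ∧ d))}.
(((d → ¬b) ↔ (¬((b ↔ a) ∧ (((b ∨ d) ∨ c) → (c → ¬a))) ∨ a)) → ((c ∨ a) ∧ d)): β-rule — branch into ¬((d → ¬b) ↔ (¬((b ↔ a) ∧ (((b ∨ d) ∨ c) → (c → ¬a))) ∨ a))  //  ((c ∨ a) ∧ d).
  branch 1 (add ¬((d → ¬b) ↔ (¬((b ↔ a) ∧ (((b ∨ d) ∨ c) → (c → ¬a))) ∨ a))):
    ¬((d → ¬b) ↔ (¬((b ↔ a) ∧ (((b ∨ d) ∨ c) → (c → ¬a))) ∨ a)): β-rule — branch into (d → ¬b), ¬(¬((b ↔ a) ∧ (((b ∨ d) ∨ c) → (c → ¬a))) ∨ a)  //  ¬(d → ¬b), (¬((b ↔ a) ∧ (((b ∨ d) ∨ c) → (c → ¬a))) ∨ a).
      branch 1.1 (add (d → ¬b), ¬(¬((b ↔ a) ∧ (((b ∨ d) ∨ c) → (c → ¬a))) ∨ a)):
        ¬(¬((b ↔ a) ∧ (((b ∨ d) ∨ c) → (c → ¬a))) ∨ a): α-rule — add ¬¬((b ↔ a) ∧ (((b ∨ d) ∨ c) → (c → ¬a))), ¬a.
        ¬¬((b ↔ a) ∧ (((b ∨ d) ∨ c) → (c → ¬a))): α-rule — add (b ↔ a), (((b ∨ d) ∨ c) → (c → ¬a)).
        (d → ¬b): β-rule — branch into ¬d  //  ¬b.
          branch 1.1.1 (add ¬d):
            (b ↔ a): β-rule — branch into b, a  //  ¬b, ¬a.
              branch 1.1.1.1 (add b, a):
                × closes — contains both a and ¬a.
              branch 1.1.1.2 (add ¬b, ¬a):
                (((b ∨ d) ∨ c) → (c → ¬a)): β-rule — branch into ¬((b ∨ d) ∨ c)  //  (c → ¬a).
                  branch 1.1.1.2.1 (add ¬((b ∨ d) ∨ c)):
                    ¬((b ∨ d) ∨ c): α-rule — add ¬(b ∨ d), ¬c.
                    ¬(b ∨ d): α-rule — add ¬b, ¬d.
                    ○ open, literals {a=false, b=false, c=false, d=false}.
                  branch 1.1.1.2.2 (add (c → ¬a)):
                    (c → ¬a): β-rule — branch into ¬c  //  ¬a.
                      branch 1.1.1.2.2.1 (add ¬c):
                        ○ open, literals {a=false, b=false, c=false, d=false}.
                      branch 1.1.1.2.2.2 (add ¬a):
                        ○ open, literals {a=false, b=false, d=false}.
          branch 1.1.2 (add ¬b):
            (b ↔ a): β-rule — branch into b, a  //  ¬b, ¬a.
              branch 1.1.2.1 (add b, a):
                × closes — contains both b and ¬b.
              branch 1.1.2.2 (add ¬b, ¬a):
                (((b ∨ d) ∨ c) → (c → ¬a)): β-rule — branch into ¬((b ∨ d) ∨ c)  //  (c → ¬a).
                  branch 1.1.2.2.1 (add ¬((b ∨ d) ∨ c)):
                    ¬((b ∨ d) ∨ c): α-rule — add ¬(b ∨ d), ¬c.
                    ¬(b ∨ d): α-rule — add ¬b, ¬d.
                    ○ open, literals {a=false, b=false, c=false, d=false}.
                  branch 1.1.2.2.2 (add (c → ¬a)):
                    (c → ¬a): β-rule — branch into ¬c  //  ¬a.
                      branch 1.1.2.2.2.1 (add ¬c):
                        ○ open, literals {a=false, b=false, c=false}.
                      branch 1.1.2.2.2.2 (add ¬a):
                        ○ open, literals {a=false, b=false}.
      branch 1.2 (add ¬(d → ¬b), (¬((b ↔ a) ∧ (((b ∨ d) ∨ c) → (c → ¬a))) ∨ a)):
        ¬(d → ¬b): α-rule — add d, ¬¬b.
        (¬((b ↔ a) ∧ (((b ∨ d) ∨ c) → (c → ¬a))) ∨ a): β-rule — branch into ¬((b ↔ a) ∧ (((b ∨ d) ∨ c) → (c → ¬a)))  //  a.
          branch 1.2.1 (add ¬((b ↔ a) ∧ (((b ∨ d) ∨ c) → (c → ¬a)))):
            ¬((b ↔ a) ∧ (((b ∨ d) ∨ c) → (c → ¬a))): β-rule — branch into ¬(b ↔ a)  //  ¬(((b ∨ d) ∨ c) → (c → ¬a)).
              branch 1.2.1.1 (add ¬(b ↔ a)):
                ¬(b ↔ a): β-rule — branch into b, ¬a  //  ¬b, a.
                  branch 1.2.1.1.1 (add b, ¬a):
                    ○ open, literals {a=false, b=true, d=true}.
                  branch 1.2.1.1.2 (add ¬b, a):
                    × closes — contains both b and ¬b.
              branch 1.2.1.2 (add ¬(((b ∨ d) ∨ c) → (c → ¬a))):
                ¬(((b ∨ d) ∨ c) → (c → ¬a)): α-rule — add ((b ∨ d) ∨ c), ¬(c → ¬a).
                ¬(c → ¬a): α-rule — add c, ¬¬a.
                ((b ∨ d) ∨ c): β-rule — branch into (b ∨ d)  //  c.
                  branch 1.2.1.2.1 (add (b ∨ d)):
                    (b ∨ d): β-rule — branch into b  //  d.
                      branch 1.2.1.2.1.1 (add b):
                        ○ open, literals {a=true, b=true, c=true, d=true}.
                      branch 1.2.1.2.1.2 (add d):
                        ○ open, literals {a=true, b=true, c=true, d=true}.
                  branch 1.2.1.2.2 (add c):
                    ○ open, literals {a=true, b=true, c=true, d=true}.
          branch 1.2.2 (add a):
            ○ open, literals {a=true, b=true, d=true}.
  branch 2 (add ((c ∨ a) ∧ d)):
    ((c ∨ a) ∧ d): α-rule — add (c ∨ a), d.
    (c ∨ a): β-rule — branch into c  //  a.
      branch 2.1 (add c):
        ○ open, literals {c=true, d=true}.
      branch 2.2 (add a):
        ○ open, literals {a=true, d=true}.
3 branches closed, 13 open.
Each open branch fixes some atoms; the unmentioned ones are free. Counting distinct full assignments: branch {a=false, b=false, c=false, d=false} (none free) contributes 1 new; branch {a=false, b=false, c=false, d=false} (none free) contributes 0 new; branch {a=false, b=false, d=false} (c) contributes 1 new; branch {a=false, b=false, c=false, d=false} (none free) contributes 0 new; branch {a=false, b=false, c=false} (d) contributes 1 new; branch {a=false, b=false} (c, d) contributes 1 new; branch {a=false, b=true, d=true} (c) contributes 2 new; branch {a=true, b=true, c=true, d=true} (none free) contributes 1 new; branch {a=true, b=true, c=true, d=true} (none free) contributes 0 new; branch {a=true, b=true, c=true, d=true} (none free) contributes 0 new; branch {a=true, b=true, d=true} (c) contributes 1 new; branch {c=true, d=true} (a, b) contributes 1 new; branch {a=true, d=true} (b, c) contributes 1 new. Total: 10.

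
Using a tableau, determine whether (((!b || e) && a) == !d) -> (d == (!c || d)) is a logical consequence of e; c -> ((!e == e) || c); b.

No

Initial set: {T e; T (c -> ((!e == e) || c)); T b; F ((((!b || e) && a) == !d) -> (d == (!c || d)))}.
F ((((!b || e) && a) == !d) -> (d == (!c || d))): α-rule — add T (((!b || e) && a) == !d), F (d == (!c || d)).
T (c -> ((!e == e) || c)): β-rule — branch into F c  //  T ((!e == e) || c).
  branch 1 (add F c):
    T (((!b || e) && a) == !d): β-rule — branch into T ((!b || e) && a), T !d  //  F ((!b || e) && a), F !d.
      branch 1.1 (add T ((!b || e) && a), T !d):
        T ((!b || e) && a): α-rule — add T (!b || e), T a.
        F (d == (!c || d)): β-rule — branch into T d, F (!c || d)  //  F d, T (!c || d).
          branch 1.1.1 (add T d, F (!c || d)):
            × closes — contains both d and !d.
          branch 1.1.2 (add F d, T (!c || d)):
            T (!b || e): β-rule — branch into T !b  //  T e.
              branch 1.1.2.1 (add T !b):
                × closes — contains both b and !b.
              branch 1.1.2.2 (add T e):
                T (!c || d): β-rule — branch into T !c  //  T d.
                  branch 1.1.2.2.1 (add T !c):
                    ○ open, literals {a=true, b=true, c=false, d=false, e=true}.
                  branch 1.1.2.2.2 (add T d):
                    × closes — contains both d and !d.
      branch 1.2 (add F ((!b || e) && a), F !d):
        F (d == (!c || d)): β-rule — branch into T d, F (!c || d)  //  F d, T (!c || d).
          branch 1.2.1 (add T d, F (!c || d)):
            F (!c || d): α-rule — add F !c, F d.
            × closes — contains both c and !c.
          branch 1.2.2 (add F d, T (!c || d)):
            × closes — contains both d and !d.
  branch 2 (add T ((!e == e) || c)):
    T (((!b || e) && a) == !d): β-rule — branch into T ((!b || e) && a), T !d  //  F ((!b || e) && a), F !d.
      branch 2.1 (add T ((!b || e) && a), T !d):
        T ((!b || e) && a): α-rule — add T (!b || e), T a.
        F (d == (!c || d)): β-rule — branch into T d, F (!c || d)  //  F d, T (!c || d).
          branch 2.1.1 (add T d, F (!c || d)):
            × closes — contains both d and !d.
          branch 2.1.2 (add F d, T (!c || d)):
            T ((!e == e) || c): β-rule — branch into T (!e == e)  //  T c.
              branch 2.1.2.1 (add T (!e == e)):
                T (!b || e): β-rule — branch into T !b  //  T e.
                  branch 2.1.2.1.1 (add T !b):
                    × closes — contains both b and !b.
                  branch 2.1.2.1.2 (add T e):
                    T (!c || d): β-rule — branch into T !c  //  T d.
                      branch 2.1.2.1.2.1 (add T !c):
                        T (!e == e): β-rule — branch into T !e, T e  //  F !e, F e.
                          branch 2.1.2.1.2.1.1 (add T !e, T e):
                            × closes — contains both e and !e.
                          branch 2.1.2.1.2.1.2 (add F !e, F e):
                            × closes — contains both e and !e.
                      branch 2.1.2.1.2.2 (add T d):
                        × closes — contains both d and !d.
              branch 2.1.2.2 (add T c):
                T (!b || e): β-rule — branch into T !b  //  T e.
                  branch 2.1.2.2.1 (add T !b):
                    × closes — contains both b and !b.
                  branch 2.1.2.2.2 (add T e):
                    T (!c || d): β-rule — branch into T !c  //  T d.
                      branch 2.1.2.2.2.1 (add T !c):
                        × closes — contains both c and !c.
                      branch 2.1.2.2.2.2 (add T d):
                        × closes — contains both d and !d.
      branch 2.2 (add F ((!b || e) && a), F !d):
        F (d == (!c || d)): β-rule — branch into T d, F (!c || d)  //  F d, T (!c || d).
          branch 2.2.1 (add T d, F (!c || d)):
            F (!c || d): α-rule — add F !c, F d.
            × closes — contains both d and !d.
          branch 2.2.2 (add F d, T (!c || d)):
            × closes — contains both d and !d.
15 branches closed, 1 open.
An open branch gives a countermodel: a=true, b=true, c=false, d=false, e=true (unmentioned atoms arbitrary); the premises hold there but the conclusion fails.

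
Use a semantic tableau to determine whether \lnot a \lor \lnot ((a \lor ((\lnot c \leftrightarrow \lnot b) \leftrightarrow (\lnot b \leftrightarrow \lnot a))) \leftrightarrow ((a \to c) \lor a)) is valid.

Assume the negation and expand:
Initial set: {\lnot (\lnot a \lor \lnot ((a \lor ((\lnot c \leftrightarrow \lnot b) \leftrightarrow (\lnot b \leftrightarrow \lnot a))) \leftrightarrow ((a \to c) \lor a)))}.
\lnot (\lnot a \lor \lnot ((a \lor ((\lnot c \leftrightarrow \lnot b) \leftrightarrow (\lnot b \leftrightarrow \lnot a))) \leftrightarrow ((a \to c) \lor a))): α-rule — add \lnot \lnot a, \lnot \lnot ((a \lor ((\lnot c \leftrightarrow \lnot b) \leftrightarrow (\lnot b \leftrightarrow \lnot a))) \leftrightarrow ((a \to c) \lor a)).
\lnot \lnot ((a \lor ((\lnot c \leftrightarrow \lnot b) \leftrightarrow (\lnot b \leftrightarrow \lnot a))) \leftrightarrow ((a \to c) \lor a)): β-rule — branch into (a \lor ((\lnot c \leftrightarrow \lnot b) \leftrightarrow (\lnot b \leftrightarrow \lnot a))), ((a \to c) \lor a)  //  \lnot (a \lor ((\lnot c \leftrightarrow \lnot b) \leftrightarrow (\lnot b \leftrightarrow \lnot a))), \lnot ((a \to c) \lor a).
  branch 1 (add (a \lor ((\lnot c \leftrightarrow \lnot b) \leftrightarrow (\lnot b \leftrightarrow \lnot a))), ((a \to c) \lor a)):
    (a \lor ((\lnot c \leftrightarrow \lnot b) \leftrightarrow (\lnot b \leftrightarrow \lnot a))): β-rule — branch into a  //  ((\lnot c \leftrightarrow \lnot b) \leftrightarrow (\lnot b \leftrightarrow \lnot a)).
      branch 1.1 (add a):
        ((a \to c) \lor a): β-rule — branch into (a \to c)  //  a.
          branch 1.1.1 (add (a \to c)):
            (a \to c): β-rule — branch into \lnot a  //  c.
              branch 1.1.1.1 (add \lnot a):
                × closes — contains both a and \lnot a.
              branch 1.1.1.2 (add c):
                ○ open, literals {a=1, c=1}.
          branch 1.1.2 (add a):
            ○ open, literals {a=1}.
      branch 1.2 (add ((\lnot c \leftrightarrow \lnot b) \leftrightarrow (\lnot b \leftrightarrow \lnot a))):
        ((a \to c) \lor a): β-rule — branch into (a \to c)  //  a.
          branch 1.2.1 (add (a \to c)):
            ((\lnot c \leftrightarrow \lnot b) \leftrightarrow (\lnot b \leftrightarrow \lnot a)): β-rule — branch into (\lnot c \leftrightarrow \lnot b), (\lnot b \leftrightarrow \lnot a)  //  \lnot (\lnot c \leftrightarrow \lnot b), \lnot (\lnot b \leftrightarrow \lnot a).
              branch 1.2.1.1 (add (\lnot c \leftrightarrow \lnot b), (\lnot b \leftrightarrow \lnot a)):
                (a \to c): β-rule — branch into \lnot a  //  c.
                  branch 1.2.1.1.1 (add \lnot a):
                    × closes — contains both a and \lnot a.
                  branch 1.2.1.1.2 (add c):
                    (\lnot c \leftrightarrow \lnot b): β-rule — branch into \lnot c, \lnot b  //  \lnot \lnot c, \lnot \lnot b.
                      branch 1.2.1.1.2.1 (add \lnot c, \lnot b):
                        × closes — contains both c and \lnot c.
                      branch 1.2.1.1.2.2 (add \lnot \lnot c, \lnot \lnot b):
                        (\lnot b \leftrightarrow \lnot a): β-rule — branch into \lnot b, \lnot a  //  \lnot \lnot b, \lnot \lnot a.
                          branch 1.2.1.1.2.2.1 (add \lnot b, \lnot a):
                            × closes — contains both b and \lnot b.
                          branch 1.2.1.1.2.2.2 (add \lnot \lnot b, \lnot \lnot a):
                            ○ open, literals {a=1, b=1, c=1}.
              branch 1.2.1.2 (add \lnot (\lnot c \leftrightarrow \lnot b), \lnot (\lnot b \leftrightarrow \lnot a)):
                (a \to c): β-rule — branch into \lnot a  //  c.
                  branch 1.2.1.2.1 (add \lnot a):
                    × closes — contains both a and \lnot a.
                  branch 1.2.1.2.2 (add c):
                    \lnot (\lnot c \leftrightarrow \lnot b): β-rule — branch into \lnot c, \lnot \lnot b  //  \lnot \lnot c, \lnot b.
                      branch 1.2.1.2.2.1 (add \lnot c, \lnot \lnot b):
                        × closes — contains both c and \lnot c.
                      branch 1.2.1.2.2.2 (add \lnot \lnot c, \lnot b):
                        \lnot (\lnot b \leftrightarrow \lnot a): β-rule — branch into \lnot b, \lnot \lnot a  //  \lnot \lnot b, \lnot a.
                          branch 1.2.1.2.2.2.1 (add \lnot b, \lnot \lnot a):
                            ○ open, literals {a=1, b=0, c=1}.
                          branch 1.2.1.2.2.2.2 (add \lnot \lnot b, \lnot a):
                            × closes — contains both b and \lnot b.
          branch 1.2.2 (add a):
            ((\lnot c \leftrightarrow \lnot b) \leftrightarrow (\lnot b \leftrightarrow \lnot a)): β-rule — branch into (\lnot c \leftrightarrow \lnot b), (\lnot b \leftrightarrow \lnot a)  //  \lnot (\lnot c \leftrightarrow \lnot b), \lnot (\lnot b \leftrightarrow \lnot a).
              branch 1.2.2.1 (add (\lnot c \leftrightarrow \lnot b), (\lnot b \leftrightarrow \lnot a)):
                (\lnot c \leftrightarrow \lnot b): β-rule — branch into \lnot c, \lnot b  //  \lnot \lnot c, \lnot \lnot b.
                  branch 1.2.2.1.1 (add \lnot c, \lnot b):
                    (\lnot b \leftrightarrow \lnot a): β-rule — branch into \lnot b, \lnot a  //  \lnot \lnot b, \lnot \lnot a.
                      branch 1.2.2.1.1.1 (add \lnot b, \lnot a):
                        × closes — contains both a and \lnot a.
                      branch 1.2.2.1.1.2 (add \lnot \lnot b, \lnot \lnot a):
                        × closes — contains both b and \lnot b.
                  branch 1.2.2.1.2 (add \lnot \lnot c, \lnot \lnot b):
                    (\lnot b \leftrightarrow \lnot a): β-rule — branch into \lnot b, \lnot a  //  \lnot \lnot b, \lnot \lnot a.
                      branch 1.2.2.1.2.1 (add \lnot b, \lnot a):
                        × closes — contains both b and \lnot b.
                      branch 1.2.2.1.2.2 (add \lnot \lnot b, \lnot \lnot a):
                        ○ open, literals {a=1, b=1, c=1}.
              branch 1.2.2.2 (add \lnot (\lnot c \leftrightarrow \lnot b), \lnot (\lnot b \leftrightarrow \lnot a)):
                \lnot (\lnot c \leftrightarrow \lnot b): β-rule — branch into \lnot c, \lnot \lnot b  //  \lnot \lnot c, \lnot b.
                  branch 1.2.2.2.1 (add \lnot c, \lnot \lnot b):
                    \lnot (\lnot b \leftrightarrow \lnot a): β-rule — branch into \lnot b, \lnot \lnot a  //  \lnot \lnot b, \lnot a.
                      branch 1.2.2.2.1.1 (add \lnot b, \lnot \lnot a):
                        × closes — contains both b and \lnot b.
                      branch 1.2.2.2.1.2 (add \lnot \lnot b, \lnot a):
                        × closes — contains both a and \lnot a.
                  branch 1.2.2.2.2 (add \lnot \lnot c, \lnot b):
                    \lnot (\lnot b \leftrightarrow \lnot a): β-rule — branch into \lnot b, \lnot \lnot a  //  \lnot \lnot b, \lnot a.
                      branch 1.2.2.2.2.1 (add \lnot b, \lnot \lnot a):
                        ○ open, literals {a=1, b=0, c=1}.
                      branch 1.2.2.2.2.2 (add \lnot \lnot b, \lnot a):
                        × closes — contains both b and \lnot b.
  branch 2 (add \lnot (a \lor ((\lnot c \leftrightarrow \lnot b) \leftrightarrow (\lnot b \leftrightarrow \lnot a))), \lnot ((a \to c) \lor a)):
    \lnot (a \lor ((\lnot c \leftrightarrow \lnot b) \leftrightarrow (\lnot b \leftrightarrow \lnot a))): α-rule — add \lnot a, \lnot ((\lnot c \leftrightarrow \lnot b) \leftrightarrow (\lnot b \leftrightarrow \lnot a)).
    × closes — contains both a and \lnot a.
14 branches closed, 6 open.
An open branch gives a countermodel: a=1, c=1 (unmentioned atoms arbitrary); under it the original formula is false.

Not valid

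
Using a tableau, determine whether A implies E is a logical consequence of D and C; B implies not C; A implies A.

No

Initial set: {(D and C); (B implies not C); (A implies A); not (A implies E)}.
(D and C): α-rule — add D, C.
not (A implies E): α-rule — add A, not E.
(B implies not C): β-rule — branch into not B  //  not C.
  branch 1 (add not B):
    (A implies A): β-rule — branch into not A  //  A.
      branch 1.1 (add not A):
        × closes — contains both A and not A.
      branch 1.2 (add A):
        ○ open, literals {A=true, B=false, C=true, D=true, E=false}.
  branch 2 (add not C):
    × closes — contains both C and not C.
2 branches closed, 1 open.
An open branch gives a countermodel: A=true, B=false, C=true, D=true, E=false (unmentioned atoms arbitrary); the premises hold there but the conclusion fails.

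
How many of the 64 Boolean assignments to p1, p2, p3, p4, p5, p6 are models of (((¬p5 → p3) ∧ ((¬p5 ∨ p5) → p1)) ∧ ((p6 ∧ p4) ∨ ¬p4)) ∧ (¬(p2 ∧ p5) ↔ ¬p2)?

Initial set: {((((¬p5 → p3) ∧ ((¬p5 ∨ p5) → p1)) ∧ ((p6 ∧ p4) ∨ ¬p4)) ∧ (¬(p2 ∧ p5) ↔ ¬p2))}.
((((¬p5 → p3) ∧ ((¬p5 ∨ p5) → p1)) ∧ ((p6 ∧ p4) ∨ ¬p4)) ∧ (¬(p2 ∧ p5) ↔ ¬p2)): α-rule — add (((¬p5 → p3) ∧ ((¬p5 ∨ p5) → p1)) ∧ ((p6 ∧ p4) ∨ ¬p4)), (¬(p2 ∧ p5) ↔ ¬p2).
(((¬p5 → p3) ∧ ((¬p5 ∨ p5) → p1)) ∧ ((p6 ∧ p4) ∨ ¬p4)): α-rule — add ((¬p5 → p3) ∧ ((¬p5 ∨ p5) → p1)), ((p6 ∧ p4) ∨ ¬p4).
((¬p5 → p3) ∧ ((¬p5 ∨ p5) → p1)): α-rule — add (¬p5 → p3), ((¬p5 ∨ p5) → p1).
(¬(p2 ∧ p5) ↔ ¬p2): β-rule — branch into ¬(p2 ∧ p5), ¬p2  //  ¬¬(p2 ∧ p5), ¬¬p2.
  branch 1 (add ¬(p2 ∧ p5), ¬p2):
    ((p6 ∧ p4) ∨ ¬p4): β-rule — branch into (p6 ∧ p4)  //  ¬p4.
      branch 1.1 (add (p6 ∧ p4)):
        (p6 ∧ p4): α-rule — add p6, p4.
        (¬p5 → p3): β-rule — branch into ¬¬p5  //  p3.
          branch 1.1.1 (add ¬¬p5):
            ((¬p5 ∨ p5) → p1): β-rule — branch into ¬(¬p5 ∨ p5)  //  p1.
              branch 1.1.1.1 (add ¬(¬p5 ∨ p5)):
                ¬(¬p5 ∨ p5): α-rule — add ¬¬p5, ¬p5.
                × closes — contains both p5 and ¬p5.
              branch 1.1.1.2 (add p1):
                ¬(p2 ∧ p5): β-rule — branch into ¬p2  //  ¬p5.
                  branch 1.1.1.2.1 (add ¬p2):
                    ○ open, literals {p1=T, p2=F, p4=T, p5=T, p6=T}.
                  branch 1.1.1.2.2 (add ¬p5):
                    × closes — contains both p5 and ¬p5.
          branch 1.1.2 (add p3):
            ((¬p5 ∨ p5) → p1): β-rule — branch into ¬(¬p5 ∨ p5)  //  p1.
              branch 1.1.2.1 (add ¬(¬p5 ∨ p5)):
                ¬(¬p5 ∨ p5): α-rule — add ¬¬p5, ¬p5.
                × closes — contains both p5 and ¬p5.
              branch 1.1.2.2 (add p1):
                ¬(p2 ∧ p5): β-rule — branch into ¬p2  //  ¬p5.
                  branch 1.1.2.2.1 (add ¬p2):
                    ○ open, literals {p1=T, p2=F, p3=T, p4=T, p6=T}.
                  branch 1.1.2.2.2 (add ¬p5):
                    ○ open, literals {p1=T, p2=F, p3=T, p4=T, p5=F, p6=T}.
      branch 1.2 (add ¬p4):
        (¬p5 → p3): β-rule — branch into ¬¬p5  //  p3.
          branch 1.2.1 (add ¬¬p5):
            ((¬p5 ∨ p5) → p1): β-rule — branch into ¬(¬p5 ∨ p5)  //  p1.
              branch 1.2.1.1 (add ¬(¬p5 ∨ p5)):
                ¬(¬p5 ∨ p5): α-rule — add ¬¬p5, ¬p5.
                × closes — contains both p5 and ¬p5.
              branch 1.2.1.2 (add p1):
                ¬(p2 ∧ p5): β-rule — branch into ¬p2  //  ¬p5.
                  branch 1.2.1.2.1 (add ¬p2):
                    ○ open, literals {p1=T, p2=F, p4=F, p5=T}.
                  branch 1.2.1.2.2 (add ¬p5):
                    × closes — contains both p5 and ¬p5.
          branch 1.2.2 (add p3):
            ((¬p5 ∨ p5) → p1): β-rule — branch into ¬(¬p5 ∨ p5)  //  p1.
              branch 1.2.2.1 (add ¬(¬p5 ∨ p5)):
                ¬(¬p5 ∨ p5): α-rule — add ¬¬p5, ¬p5.
                × closes — contains both p5 and ¬p5.
              branch 1.2.2.2 (add p1):
                ¬(p2 ∧ p5): β-rule — branch into ¬p2  //  ¬p5.
                  branch 1.2.2.2.1 (add ¬p2):
                    ○ open, literals {p1=T, p2=F, p3=T, p4=F}.
                  branch 1.2.2.2.2 (add ¬p5):
                    ○ open, literals {p1=T, p2=F, p3=T, p4=F, p5=F}.
  branch 2 (add ¬¬(p2 ∧ p5), ¬¬p2):
    ¬¬(p2 ∧ p5): α-rule — add p2, p5.
    ((p6 ∧ p4) ∨ ¬p4): β-rule — branch into (p6 ∧ p4)  //  ¬p4.
      branch 2.1 (add (p6 ∧ p4)):
        (p6 ∧ p4): α-rule — add p6, p4.
        (¬p5 → p3): β-rule — branch into ¬¬p5  //  p3.
          branch 2.1.1 (add ¬¬p5):
            ((¬p5 ∨ p5) → p1): β-rule — branch into ¬(¬p5 ∨ p5)  //  p1.
              branch 2.1.1.1 (add ¬(¬p5 ∨ p5)):
                ¬(¬p5 ∨ p5): α-rule — add ¬¬p5, ¬p5.
                × closes — contains both p5 and ¬p5.
              branch 2.1.1.2 (add p1):
                ○ open, literals {p1=T, p2=T, p4=T, p5=T, p6=T}.
          branch 2.1.2 (add p3):
            ((¬p5 ∨ p5) → p1): β-rule — branch into ¬(¬p5 ∨ p5)  //  p1.
              branch 2.1.2.1 (add ¬(¬p5 ∨ p5)):
                ¬(¬p5 ∨ p5): α-rule — add ¬¬p5, ¬p5.
                × closes — contains both p5 and ¬p5.
              branch 2.1.2.2 (add p1):
                ○ open, literals {p1=T, p2=T, p3=T, p4=T, p5=T, p6=T}.
      branch 2.2 (add ¬p4):
        (¬p5 → p3): β-rule — branch into ¬¬p5  //  p3.
          branch 2.2.1 (add ¬¬p5):
            ((¬p5 ∨ p5) → p1): β-rule — branch into ¬(¬p5 ∨ p5)  //  p1.
              branch 2.2.1.1 (add ¬(¬p5 ∨ p5)):
                ¬(¬p5 ∨ p5): α-rule — add ¬¬p5, ¬p5.
                × closes — contains both p5 and ¬p5.
              branch 2.2.1.2 (add p1):
                ○ open, literals {p1=T, p2=T, p4=F, p5=T}.
          branch 2.2.2 (add p3):
            ((¬p5 ∨ p5) → p1): β-rule — branch into ¬(¬p5 ∨ p5)  //  p1.
              branch 2.2.2.1 (add ¬(¬p5 ∨ p5)):
                ¬(¬p5 ∨ p5): α-rule — add ¬¬p5, ¬p5.
                × closes — contains both p5 and ¬p5.
              branch 2.2.2.2 (add p1):
                ○ open, literals {p1=T, p2=T, p3=T, p4=F, p5=T}.
10 branches closed, 10 open.
Each open branch fixes some atoms; the unmentioned ones are free. Counting distinct full assignments: branch {p1=T, p2=F, p4=T, p5=T, p6=T} (p3) contributes 2 new; branch {p1=T, p2=F, p3=T, p4=T, p6=T} (p5) contributes 1 new; branch {p1=T, p2=F, p3=T, p4=T, p5=F, p6=T} (none free) contributes 0 new; branch {p1=T, p2=F, p4=F, p5=T} (p3, p6) contributes 4 new; branch {p1=T, p2=F, p3=T, p4=F} (p5, p6) contributes 2 new; branch {p1=T, p2=F, p3=T, p4=F, p5=F} (p6) contributes 0 new; branch {p1=T, p2=T, p4=T, p5=T, p6=T} (p3) contributes 2 new; branch {p1=T, p2=T, p3=T, p4=T, p5=T, p6=T} (none free) contributes 0 new; branch {p1=T, p2=T, p4=F, p5=T} (p3, p6) contributes 4 new; branch {p1=T, p2=T, p3=T, p4=F, p5=T} (p6) contributes 0 new. Total: 15.

15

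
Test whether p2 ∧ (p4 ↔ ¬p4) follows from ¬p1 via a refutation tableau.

No

Initial set: {¬p1; ¬(p2 ∧ (p4 ↔ ¬p4))}.
¬(p2 ∧ (p4 ↔ ¬p4)): β-rule — branch into ¬p2  //  ¬(p4 ↔ ¬p4).
  branch 1 (add ¬p2):
    ○ open, literals {p1=F, p2=F}.
  branch 2 (add ¬(p4 ↔ ¬p4)):
    ¬(p4 ↔ ¬p4): β-rule — branch into p4, ¬¬p4  //  ¬p4, ¬p4.
      branch 2.1 (add p4, ¬¬p4):
        ○ open, literals {p1=F, p4=T}.
      branch 2.2 (add ¬p4, ¬p4):
        ○ open, literals {p1=F, p4=F}.
0 branches closed, 3 open.
An open branch gives a countermodel: p1=F, p2=F (unmentioned atoms arbitrary); the premises hold there but the conclusion fails.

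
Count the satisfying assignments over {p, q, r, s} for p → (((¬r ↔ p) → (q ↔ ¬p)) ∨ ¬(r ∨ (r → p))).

Initial set: {(p → (((¬r ↔ p) → (q ↔ ¬p)) ∨ ¬(r ∨ (r → p))))}.
(p → (((¬r ↔ p) → (q ↔ ¬p)) ∨ ¬(r ∨ (r → p)))): β-rule — branch into ¬p  //  (((¬r ↔ p) → (q ↔ ¬p)) ∨ ¬(r ∨ (r → p))).
  branch 1 (add ¬p):
    ○ open, literals {p=F}.
  branch 2 (add (((¬r ↔ p) → (q ↔ ¬p)) ∨ ¬(r ∨ (r → p)))):
    (((¬r ↔ p) → (q ↔ ¬p)) ∨ ¬(r ∨ (r → p))): β-rule — branch into ((¬r ↔ p) → (q ↔ ¬p))  //  ¬(r ∨ (r → p)).
      branch 2.1 (add ((¬r ↔ p) → (q ↔ ¬p))):
        ((¬r ↔ p) → (q ↔ ¬p)): β-rule — branch into ¬(¬r ↔ p)  //  (q ↔ ¬p).
          branch 2.1.1 (add ¬(¬r ↔ p)):
            ¬(¬r ↔ p): β-rule — branch into ¬r, ¬p  //  ¬¬r, p.
              branch 2.1.1.1 (add ¬r, ¬p):
                ○ open, literals {p=F, r=F}.
              branch 2.1.1.2 (add ¬¬r, p):
                ○ open, literals {p=T, r=T}.
          branch 2.1.2 (add (q ↔ ¬p)):
            (q ↔ ¬p): β-rule — branch into q, ¬p  //  ¬q, ¬¬p.
              branch 2.1.2.1 (add q, ¬p):
                ○ open, literals {p=F, q=T}.
              branch 2.1.2.2 (add ¬q, ¬¬p):
                ○ open, literals {p=T, q=F}.
      branch 2.2 (add ¬(r ∨ (r → p))):
        ¬(r ∨ (r → p)): α-rule — add ¬r, ¬(r → p).
        ¬(r → p): α-rule — add r, ¬p.
        × closes — contains both r and ¬r.
1 branch closed, 5 open.
Each open branch fixes some atoms; the unmentioned ones are free. Counting distinct full assignments: branch {p=F} (q, r, s) contributes 8 new; branch {p=F, r=F} (q, s) contributes 0 new; branch {p=T, r=T} (q, s) contributes 4 new; branch {p=F, q=T} (r, s) contributes 0 new; branch {p=T, q=F} (r, s) contributes 2 new. Total: 14.

14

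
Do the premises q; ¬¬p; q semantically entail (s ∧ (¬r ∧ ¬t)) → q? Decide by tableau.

Yes

Initial set: {T q; T ¬¬p; T q; F ((s ∧ (¬r ∧ ¬t)) → q)}.
T ¬¬p: drop double negation, giving T p.
F ((s ∧ (¬r ∧ ¬t)) → q): α-rule — add T (s ∧ (¬r ∧ ¬t)), F q.
× closes — contains both q and ¬q.
All 1 branch closes.
Every branch closed, so the premises entail the conclusion.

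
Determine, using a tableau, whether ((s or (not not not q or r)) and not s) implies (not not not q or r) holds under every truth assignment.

Assume the negation and expand:
Initial set: {not (((s or (not not not q or r)) and not s) implies (not not not q or r))}.
not (((s or (not not not q or r)) and not s) implies (not not not q or r)): α-rule — add ((s or (not not not q or r)) and not s), not (not not not q or r).
((s or (not not not q or r)) and not s): α-rule — add (s or (not not not q or r)), not s.
not (not not not q or r): α-rule — add not not not not q, not r.
not not not not q: drop double negation, giving not not q.
(s or (not not not q or r)): β-rule — branch into s  //  (not not not q or r).
  branch 1 (add s):
    × closes — contains both s and not s.
  branch 2 (add (not not not q or r)):
    (not not not q or r): β-rule — branch into not not not q  //  r.
      branch 2.1 (add not not not q):
        not not not q: drop double negation, giving not q.
        × closes — contains both q and not q.
      branch 2.2 (add r):
        × closes — contains both r and not r.
All 3 branches close.
Every branch closed, so the negation is unsatisfiable and the formula is valid.

Valid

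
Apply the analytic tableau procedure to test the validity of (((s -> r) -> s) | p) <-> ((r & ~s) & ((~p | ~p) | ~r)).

Not valid

Assume the negation and expand:
Initial set: {~((((s -> r) -> s) | p) <-> ((r & ~s) & ((~p | ~p) | ~r)))}.
~((((s -> r) -> s) | p) <-> ((r & ~s) & ((~p | ~p) | ~r))): β-rule — branch into (((s -> r) -> s) | p), ~((r & ~s) & ((~p | ~p) | ~r))  //  ~(((s -> r) -> s) | p), ((r & ~s) & ((~p | ~p) | ~r)).
  branch 1 (add (((s -> r) -> s) | p), ~((r & ~s) & ((~p | ~p) | ~r))):
    (((s -> r) -> s) | p): β-rule — branch into ((s -> r) -> s)  //  p.
      branch 1.1 (add ((s -> r) -> s)):
        ~((r & ~s) & ((~p | ~p) | ~r)): β-rule — branch into ~(r & ~s)  //  ~((~p | ~p) | ~r).
          branch 1.1.1 (add ~(r & ~s)):
            ((s -> r) -> s): β-rule — branch into ~(s -> r)  //  s.
              branch 1.1.1.1 (add ~(s -> r)):
                ~(s -> r): α-rule — add s, ~r.
                ~(r & ~s): β-rule — branch into ~r  //  ~~s.
                  branch 1.1.1.1.1 (add ~r):
                    ○ open, literals {r=false, s=true}.
                  branch 1.1.1.1.2 (add ~~s):
                    ○ open, literals {r=false, s=true}.
              branch 1.1.1.2 (add s):
                ~(r & ~s): β-rule — branch into ~r  //  ~~s.
                  branch 1.1.1.2.1 (add ~r):
                    ○ open, literals {r=false, s=true}.
                  branch 1.1.1.2.2 (add ~~s):
                    ○ open, literals {s=true}.
          branch 1.1.2 (add ~((~p | ~p) | ~r)):
            ~((~p | ~p) | ~r): α-rule — add ~(~p | ~p), ~~r.
            ~(~p | ~p): α-rule — add ~~p, ~~p.
            ((s -> r) -> s): β-rule — branch into ~(s -> r)  //  s.
              branch 1.1.2.1 (add ~(s -> r)):
                ~(s -> r): α-rule — add s, ~r.
                × closes — contains both r and ~r.
              branch 1.1.2.2 (add s):
                ○ open, literals {p=true, r=true, s=true}.
      branch 1.2 (add p):
        ~((r & ~s) & ((~p | ~p) | ~r)): β-rule — branch into ~(r & ~s)  //  ~((~p | ~p) | ~r).
          branch 1.2.1 (add ~(r & ~s)):
            ~(r & ~s): β-rule — branch into ~r  //  ~~s.
              branch 1.2.1.1 (add ~r):
                ○ open, literals {p=true, r=false}.
              branch 1.2.1.2 (add ~~s):
                ○ open, literals {p=true, s=true}.
          branch 1.2.2 (add ~((~p | ~p) | ~r)):
            ~((~p | ~p) | ~r): α-rule — add ~(~p | ~p), ~~r.
            ~(~p | ~p): α-rule — add ~~p, ~~p.
            ○ open, literals {p=true, r=true}.
  branch 2 (add ~(((s -> r) -> s) | p), ((r & ~s) & ((~p | ~p) | ~r))):
    ~(((s -> r) -> s) | p): α-rule — add ~((s -> r) -> s), ~p.
    ((r & ~s) & ((~p | ~p) | ~r)): α-rule — add (r & ~s), ((~p | ~p) | ~r).
    ~((s -> r) -> s): α-rule — add (s -> r), ~s.
    (r & ~s): α-rule — add r, ~s.
    ((~p | ~p) | ~r): β-rule — branch into (~p | ~p)  //  ~r.
      branch 2.1 (add (~p | ~p)):
        (s -> r): β-rule — branch into ~s  //  r.
          branch 2.1.1 (add ~s):
            (~p | ~p): β-rule — branch into ~p  //  ~p.
              branch 2.1.1.1 (add ~p):
                ○ open, literals {p=false, r=true, s=false}.
              branch 2.1.1.2 (add ~p):
                ○ open, literals {p=false, r=true, s=false}.
          branch 2.1.2 (add r):
            (~p | ~p): β-rule — branch into ~p  //  ~p.
              branch 2.1.2.1 (add ~p):
                ○ open, literals {p=false, r=true, s=false}.
              branch 2.1.2.2 (add ~p):
                ○ open, literals {p=false, r=true, s=false}.
      branch 2.2 (add ~r):
        × closes — contains both r and ~r.
2 branches closed, 12 open.
An open branch gives a countermodel: r=false, s=true (unmentioned atoms arbitrary); under it the original formula is false.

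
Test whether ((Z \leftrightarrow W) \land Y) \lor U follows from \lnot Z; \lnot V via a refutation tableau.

No

Initial set: {\lnot Z; \lnot V; \lnot (((Z \leftrightarrow W) \land Y) \lor U)}.
\lnot (((Z \leftrightarrow W) \land Y) \lor U): α-rule — add \lnot ((Z \leftrightarrow W) \land Y), \lnot U.
\lnot ((Z \leftrightarrow W) \land Y): β-rule — branch into \lnot (Z \leftrightarrow W)  //  \lnot Y.
  branch 1 (add \lnot (Z \leftrightarrow W)):
    \lnot (Z \leftrightarrow W): β-rule — branch into Z, \lnot W  //  \lnot Z, W.
      branch 1.1 (add Z, \lnot W):
        × closes — contains both Z and \lnot Z.
      branch 1.2 (add \lnot Z, W):
        ○ open, literals {U=0, V=0, W=1, Z=0}.
  branch 2 (add \lnot Y):
    ○ open, literals {U=0, V=0, Y=0, Z=0}.
1 branch closed, 2 open.
An open branch gives a countermodel: U=0, V=0, W=1, Z=0 (unmentioned atoms arbitrary); the premises hold there but the conclusion fails.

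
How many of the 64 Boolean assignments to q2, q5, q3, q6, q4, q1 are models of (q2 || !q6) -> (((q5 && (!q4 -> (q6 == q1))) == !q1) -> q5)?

52

Initial set: {((q2 || !q6) -> (((q5 && (!q4 -> (q6 == q1))) == !q1) -> q5))}.
((q2 || !q6) -> (((q5 && (!q4 -> (q6 == q1))) == !q1) -> q5)): β-rule — branch into !(q2 || !q6)  //  (((q5 && (!q4 -> (q6 == q1))) == !q1) -> q5).
  branch 1 (add !(q2 || !q6)):
    !(q2 || !q6): α-rule — add !q2, !!q6.
    ○ open, literals {q2=F, q6=T}.
  branch 2 (add (((q5 && (!q4 -> (q6 == q1))) == !q1) -> q5)):
    (((q5 && (!q4 -> (q6 == q1))) == !q1) -> q5): β-rule — branch into !((q5 && (!q4 -> (q6 == q1))) == !q1)  //  q5.
      branch 2.1 (add !((q5 && (!q4 -> (q6 == q1))) == !q1)):
        !((q5 && (!q4 -> (q6 == q1))) == !q1): β-rule — branch into (q5 && (!q4 -> (q6 == q1))), !!q1  //  !(q5 && (!q4 -> (q6 == q1))), !q1.
          branch 2.1.1 (add (q5 && (!q4 -> (q6 == q1))), !!q1):
            (q5 && (!q4 -> (q6 == q1))): α-rule — add q5, (!q4 -> (q6 == q1)).
            (!q4 -> (q6 == q1)): β-rule — branch into !!q4  //  (q6 == q1).
              branch 2.1.1.1 (add !!q4):
                ○ open, literals {q1=T, q4=T, q5=T}.
              branch 2.1.1.2 (add (q6 == q1)):
                (q6 == q1): β-rule — branch into q6, q1  //  !q6, !q1.
                  branch 2.1.1.2.1 (add q6, q1):
                    ○ open, literals {q1=T, q5=T, q6=T}.
                  branch 2.1.1.2.2 (add !q6, !q1):
                    × closes — contains both q1 and !q1.
          branch 2.1.2 (add !(q5 && (!q4 -> (q6 == q1))), !q1):
            !(q5 && (!q4 -> (q6 == q1))): β-rule — branch into !q5  //  !(!q4 -> (q6 == q1)).
              branch 2.1.2.1 (add !q5):
                ○ open, literals {q1=F, q5=F}.
              branch 2.1.2.2 (add !(!q4 -> (q6 == q1))):
                !(!q4 -> (q6 == q1)): α-rule — add !q4, !(q6 == q1).
                !(q6 == q1): β-rule — branch into q6, !q1  //  !q6, q1.
                  branch 2.1.2.2.1 (add q6, !q1):
                    ○ open, literals {q1=F, q4=F, q6=T}.
                  branch 2.1.2.2.2 (add !q6, q1):
                    × closes — contains both q1 and !q1.
      branch 2.2 (add q5):
        ○ open, literals {q5=T}.
2 branches closed, 6 open.
Each open branch fixes some atoms; the unmentioned ones are free. Counting distinct full assignments: branch {q2=F, q6=T} (q5, q3, q4, q1) contributes 16 new; branch {q1=T, q4=T, q5=T} (q2, q3, q6) contributes 6 new; branch {q1=T, q5=T, q6=T} (q2, q3, q4) contributes 2 new; branch {q1=F, q5=F} (q2, q3, q6, q4) contributes 12 new; branch {q1=F, q4=F, q6=T} (q2, q5, q3) contributes 2 new; branch {q5=T} (q2, q3, q6, q4, q1) contributes 14 new. Total: 52.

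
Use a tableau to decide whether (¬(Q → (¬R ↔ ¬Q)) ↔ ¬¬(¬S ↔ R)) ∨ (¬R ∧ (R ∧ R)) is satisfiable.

Initial set: {((¬(Q → (¬R ↔ ¬Q)) ↔ ¬¬(¬S ↔ R)) ∨ (¬R ∧ (R ∧ R)))}.
((¬(Q → (¬R ↔ ¬Q)) ↔ ¬¬(¬S ↔ R)) ∨ (¬R ∧ (R ∧ R))): β-rule — branch into (¬(Q → (¬R ↔ ¬Q)) ↔ ¬¬(¬S ↔ R))  //  (¬R ∧ (R ∧ R)).
  branch 1 (add (¬(Q → (¬R ↔ ¬Q)) ↔ ¬¬(¬S ↔ R))):
    (¬(Q → (¬R ↔ ¬Q)) ↔ ¬¬(¬S ↔ R)): β-rule — branch into ¬(Q → (¬R ↔ ¬Q)), ¬¬(¬S ↔ R)  //  ¬¬(Q → (¬R ↔ ¬Q)), ¬¬¬(¬S ↔ R).
      branch 1.1 (add ¬(Q → (¬R ↔ ¬Q)), ¬¬(¬S ↔ R)):
        ¬(Q → (¬R ↔ ¬Q)): α-rule — add Q, ¬(¬R ↔ ¬Q).
        ¬¬(¬S ↔ R): drop double negation, giving (¬S ↔ R).
        ¬(¬R ↔ ¬Q): β-rule — branch into ¬R, ¬¬Q  //  ¬¬R, ¬Q.
          branch 1.1.1 (add ¬R, ¬¬Q):
            (¬S ↔ R): β-rule — branch into ¬S, R  //  ¬¬S, ¬R.
              branch 1.1.1.1 (add ¬S, R):
                × closes — contains both R and ¬R.
              branch 1.1.1.2 (add ¬¬S, ¬R):
                ○ open, literals {Q=T, R=F, S=T}.
          branch 1.1.2 (add ¬¬R, ¬Q):
            × closes — contains both Q and ¬Q.
      branch 1.2 (add ¬¬(Q → (¬R ↔ ¬Q)), ¬¬¬(¬S ↔ R)):
        ¬¬¬(¬S ↔ R): drop double negation, giving ¬(¬S ↔ R).
        ¬¬(Q → (¬R ↔ ¬Q)): β-rule — branch into ¬Q  //  (¬R ↔ ¬Q).
          branch 1.2.1 (add ¬Q):
            ¬(¬S ↔ R): β-rule — branch into ¬S, ¬R  //  ¬¬S, R.
              branch 1.2.1.1 (add ¬S, ¬R):
                ○ open, literals {Q=F, R=F, S=F}.
              branch 1.2.1.2 (add ¬¬S, R):
                ○ open, literals {Q=F, R=T, S=T}.
          branch 1.2.2 (add (¬R ↔ ¬Q)):
            ¬(¬S ↔ R): β-rule — branch into ¬S, ¬R  //  ¬¬S, R.
              branch 1.2.2.1 (add ¬S, ¬R):
                (¬R ↔ ¬Q): β-rule — branch into ¬R, ¬Q  //  ¬¬R, ¬¬Q.
                  branch 1.2.2.1.1 (add ¬R, ¬Q):
                    ○ open, literals {Q=F, R=F, S=F}.
                  branch 1.2.2.1.2 (add ¬¬R, ¬¬Q):
                    × closes — contains both R and ¬R.
              branch 1.2.2.2 (add ¬¬S, R):
                (¬R ↔ ¬Q): β-rule — branch into ¬R, ¬Q  //  ¬¬R, ¬¬Q.
                  branch 1.2.2.2.1 (add ¬R, ¬Q):
                    × closes — contains both R and ¬R.
                  branch 1.2.2.2.2 (add ¬¬R, ¬¬Q):
                    ○ open, literals {Q=T, R=T, S=T}.
  branch 2 (add (¬R ∧ (R ∧ R))):
    (¬R ∧ (R ∧ R)): α-rule — add ¬R, (R ∧ R).
    (R ∧ R): α-rule — add R, R.
    × closes — contains both R and ¬R.
5 branches closed, 5 open.
An open branch gives a satisfying assignment: Q=T, R=F, S=T.

Satisfiable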